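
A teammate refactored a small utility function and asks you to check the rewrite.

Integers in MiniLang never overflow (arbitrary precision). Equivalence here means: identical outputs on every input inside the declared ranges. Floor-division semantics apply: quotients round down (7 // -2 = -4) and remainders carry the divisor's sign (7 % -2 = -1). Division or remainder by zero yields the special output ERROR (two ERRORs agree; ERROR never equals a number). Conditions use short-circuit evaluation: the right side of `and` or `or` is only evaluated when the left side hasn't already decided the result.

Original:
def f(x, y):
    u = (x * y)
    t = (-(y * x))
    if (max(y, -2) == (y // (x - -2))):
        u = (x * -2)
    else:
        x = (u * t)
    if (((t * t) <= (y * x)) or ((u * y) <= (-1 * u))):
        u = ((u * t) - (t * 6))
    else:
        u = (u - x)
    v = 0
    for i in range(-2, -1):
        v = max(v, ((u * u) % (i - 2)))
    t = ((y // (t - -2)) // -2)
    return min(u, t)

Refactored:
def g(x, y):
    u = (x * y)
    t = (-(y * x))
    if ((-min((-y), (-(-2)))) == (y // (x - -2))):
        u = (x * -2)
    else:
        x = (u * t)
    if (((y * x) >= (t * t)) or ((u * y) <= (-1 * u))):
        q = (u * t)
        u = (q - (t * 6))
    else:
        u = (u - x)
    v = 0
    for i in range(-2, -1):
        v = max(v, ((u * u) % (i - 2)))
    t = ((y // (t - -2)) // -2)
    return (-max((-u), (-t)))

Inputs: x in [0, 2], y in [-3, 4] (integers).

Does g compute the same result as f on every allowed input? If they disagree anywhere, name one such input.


Side by side, the visible changes include: statement counts differ; local variable names differ; comparison usage differs.
One worked example (x=1, y=2) — f: u becomes 2; next t becomes -2; next (max(y, -2) == (y // (x - -2))) evaluates to false; next x becomes -4; next (((t * t) <= (y * x)) or ((u * y) <= (-1 * u))) evaluates to false; next u becomes 6; next v becomes 0; next at i=-2:; next v becomes 0; next hits division by zero so the output is ERROR; g: u becomes 2; next t becomes -2; next ((-min((-y), (-(-2)))) == (y // (x - -2))) evaluates to false; next x becomes -4; next (((y * x) >= (t * t)) or ((u * y) <= (-1 * u))) evaluates to false; next u becomes 6; next v becomes 0; next at i=-2:; next v becomes 0; next hits division by zero so the output is ERROR; agreement on ERROR.
Every one of the 24 inputs gives matching results.
verdict: equivalent


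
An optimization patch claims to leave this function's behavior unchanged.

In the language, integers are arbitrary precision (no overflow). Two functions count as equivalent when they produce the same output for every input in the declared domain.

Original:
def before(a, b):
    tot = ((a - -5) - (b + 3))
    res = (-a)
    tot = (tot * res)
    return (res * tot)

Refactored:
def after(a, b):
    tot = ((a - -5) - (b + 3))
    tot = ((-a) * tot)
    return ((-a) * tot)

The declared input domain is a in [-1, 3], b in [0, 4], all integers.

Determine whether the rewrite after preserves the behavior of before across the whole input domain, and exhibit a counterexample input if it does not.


The two versions differ — the changes include statement counts differ, plus local variable names differ.
As a probe, take a=1, b=4: before runs tot becomes -1; next res becomes -1; next tot becomes 1; next final value -1; after runs tot becomes -1; next tot becomes 1; next final value -1; both end at -1.
Checked all 25 inputs in the declared domain: the outputs agree on every one.
verdict: equivalent


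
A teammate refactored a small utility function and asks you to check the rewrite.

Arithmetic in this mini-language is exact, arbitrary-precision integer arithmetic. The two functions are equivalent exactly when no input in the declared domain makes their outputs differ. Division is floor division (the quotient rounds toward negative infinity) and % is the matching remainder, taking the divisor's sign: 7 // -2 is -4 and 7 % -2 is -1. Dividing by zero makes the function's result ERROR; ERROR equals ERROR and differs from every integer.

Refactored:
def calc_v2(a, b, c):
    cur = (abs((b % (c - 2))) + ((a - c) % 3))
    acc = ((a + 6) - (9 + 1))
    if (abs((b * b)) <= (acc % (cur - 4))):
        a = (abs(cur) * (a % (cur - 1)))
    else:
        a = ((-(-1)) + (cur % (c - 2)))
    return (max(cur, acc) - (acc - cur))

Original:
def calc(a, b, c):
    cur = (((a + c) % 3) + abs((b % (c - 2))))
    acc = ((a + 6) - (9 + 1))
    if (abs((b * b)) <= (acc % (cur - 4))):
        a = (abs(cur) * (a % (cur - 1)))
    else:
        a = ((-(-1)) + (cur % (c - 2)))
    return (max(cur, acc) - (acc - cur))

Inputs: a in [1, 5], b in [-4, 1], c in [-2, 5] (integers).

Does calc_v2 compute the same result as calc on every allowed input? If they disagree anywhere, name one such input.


Consider the input a=1, b=-4, c=-2.
calc: cur := 2 | acc := -3 | (abs((b * b)) <= (acc % (cur - 4))): false | a := -1 | result 7
calc_v2: cur := 0 | acc := -3 | (abs((b * b)) <= (acc % (cur - 4))): false | a := 1 | result 3
7 vs 3 — the two versions disagree here.
verdict: not equivalent; witness: a=1, b=-4, c=-2


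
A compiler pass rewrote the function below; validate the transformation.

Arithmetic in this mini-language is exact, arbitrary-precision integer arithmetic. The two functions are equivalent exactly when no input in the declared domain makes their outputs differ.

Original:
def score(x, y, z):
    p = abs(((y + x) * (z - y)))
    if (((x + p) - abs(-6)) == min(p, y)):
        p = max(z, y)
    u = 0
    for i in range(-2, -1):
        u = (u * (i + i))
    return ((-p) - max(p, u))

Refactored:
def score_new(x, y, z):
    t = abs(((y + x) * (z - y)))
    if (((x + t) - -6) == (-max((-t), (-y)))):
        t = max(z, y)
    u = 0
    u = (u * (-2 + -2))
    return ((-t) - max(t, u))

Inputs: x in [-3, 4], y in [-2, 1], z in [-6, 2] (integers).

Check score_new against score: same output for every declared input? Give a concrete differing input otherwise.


Consider the input x=-3, y=-1, z=-3.
score: p=8, then (((x + p) - abs(-6)) == min(p, y)) is true, then p=-1, then u=0, then (i=-2), then u=0, then returns 1
score_new: t=8, then (((x + t) - -6) == (-max((-t), (-y)))) is false, then u=0, then u=0, then returns -16
1 and -16 differ, so these are not the same function on this domain.
verdict: not equivalent; witness: x=-3, y=-1, z=-3


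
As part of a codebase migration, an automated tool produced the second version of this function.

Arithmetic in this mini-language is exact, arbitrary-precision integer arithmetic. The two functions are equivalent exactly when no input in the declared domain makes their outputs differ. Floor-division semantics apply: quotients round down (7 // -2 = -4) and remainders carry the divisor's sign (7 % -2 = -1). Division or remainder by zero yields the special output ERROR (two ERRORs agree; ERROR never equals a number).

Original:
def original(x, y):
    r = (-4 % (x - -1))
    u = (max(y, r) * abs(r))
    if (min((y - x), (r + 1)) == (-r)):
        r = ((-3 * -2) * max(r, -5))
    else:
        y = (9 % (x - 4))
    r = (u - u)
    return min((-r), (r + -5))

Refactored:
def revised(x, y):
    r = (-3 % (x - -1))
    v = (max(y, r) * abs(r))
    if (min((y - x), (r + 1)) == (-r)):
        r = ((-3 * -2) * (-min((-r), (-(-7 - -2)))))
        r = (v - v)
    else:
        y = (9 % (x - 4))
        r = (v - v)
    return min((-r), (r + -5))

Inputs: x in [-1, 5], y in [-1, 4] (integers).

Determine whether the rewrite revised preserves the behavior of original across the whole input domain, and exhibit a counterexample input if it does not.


Try x=4, y=2.
original: r becomes 1; next u becomes 2; next (min((y - x), (r + 1)) == (-r)) evaluates to false; next hits division by zero so the output is ERROR
revised: r becomes 2; next v becomes 4; next (min((y - x), (r + 1)) == (-r)) evaluates to true; next r becomes 12; next r becomes 0; next final value -5
ERROR against -5: the behavior changed.
verdict: not equivalent; witness: x=4, y=2


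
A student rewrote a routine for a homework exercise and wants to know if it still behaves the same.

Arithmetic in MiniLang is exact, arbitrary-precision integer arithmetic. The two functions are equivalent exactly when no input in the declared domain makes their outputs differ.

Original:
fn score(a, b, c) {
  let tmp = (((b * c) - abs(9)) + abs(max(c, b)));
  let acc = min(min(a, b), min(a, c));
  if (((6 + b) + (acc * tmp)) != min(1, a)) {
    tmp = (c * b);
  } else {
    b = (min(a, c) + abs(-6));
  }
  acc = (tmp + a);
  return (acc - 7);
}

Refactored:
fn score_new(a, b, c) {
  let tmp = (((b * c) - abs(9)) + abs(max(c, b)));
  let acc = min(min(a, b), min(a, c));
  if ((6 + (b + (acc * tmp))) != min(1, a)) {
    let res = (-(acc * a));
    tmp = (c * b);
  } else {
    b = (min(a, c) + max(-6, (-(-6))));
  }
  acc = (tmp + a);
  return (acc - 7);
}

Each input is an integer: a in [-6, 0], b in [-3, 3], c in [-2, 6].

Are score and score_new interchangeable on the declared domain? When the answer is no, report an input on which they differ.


The two versions differ — the changes include arithmetic usage differs, plus min/max/abs usage differs, plus statement counts differ, plus local variable names differ, plus constant usage differs.
As a probe, take a=-5, b=3, c=5: score runs tmp becomes 11; next acc becomes -5; next (((6 + b) + (acc * tmp)) != min(1, a)) evaluates to true; next tmp becomes 15; next acc becomes 10; next final value 3; score_new runs tmp becomes 11; next acc becomes -5; next ((6 + (b + (acc * tmp))) != min(1, a)) evaluates to true; next res becomes -25; next tmp becomes 15; next acc becomes 10; next final value 3; both end at 3.
An exhaustive pass over the 441 declared inputs shows identical outputs.
verdict: equivalent


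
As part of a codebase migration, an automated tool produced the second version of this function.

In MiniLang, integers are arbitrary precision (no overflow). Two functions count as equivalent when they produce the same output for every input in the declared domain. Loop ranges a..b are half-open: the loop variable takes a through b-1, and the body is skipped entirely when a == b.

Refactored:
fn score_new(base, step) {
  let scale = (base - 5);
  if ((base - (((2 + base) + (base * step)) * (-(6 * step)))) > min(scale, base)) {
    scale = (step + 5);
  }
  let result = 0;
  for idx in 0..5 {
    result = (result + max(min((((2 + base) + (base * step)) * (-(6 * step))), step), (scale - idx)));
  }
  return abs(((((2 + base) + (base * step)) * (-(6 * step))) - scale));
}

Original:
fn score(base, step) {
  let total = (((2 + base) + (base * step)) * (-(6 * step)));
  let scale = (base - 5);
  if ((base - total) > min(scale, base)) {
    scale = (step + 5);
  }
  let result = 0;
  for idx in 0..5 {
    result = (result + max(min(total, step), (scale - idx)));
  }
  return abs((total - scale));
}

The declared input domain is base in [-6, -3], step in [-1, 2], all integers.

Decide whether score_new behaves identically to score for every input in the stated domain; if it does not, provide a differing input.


Side by side, the visible changes include: arithmetic usage differs, and local variable names differ, and constant usage differs, and statement counts differ.
As a probe, take base=-6, step=2: score runs total := 192 | scale := -11 | ((base - total) > min(scale, base)): false | result := 0 | iter idx=0: | result := 2 | iter idx=1: | result := 4 | iter idx=2: | result := 6 | iter idx=3: | result := 8 | iter idx=4: | result := 10 | result 203; score_new runs scale := -11 | ((base - (((2 + base) + (base * step)) * (-(6 * step)))) > min(scale, base)): false | result := 0 | iter idx=0: | result := 2 | iter idx=1: | result := 4 | iter idx=2: | result := 6 | iter idx=3: | result := 8 | iter idx=4: | result := 10 | result 203; both end at 203.
Sweeping the whole domain (16 inputs) finds no disagreement.
verdict: equivalent


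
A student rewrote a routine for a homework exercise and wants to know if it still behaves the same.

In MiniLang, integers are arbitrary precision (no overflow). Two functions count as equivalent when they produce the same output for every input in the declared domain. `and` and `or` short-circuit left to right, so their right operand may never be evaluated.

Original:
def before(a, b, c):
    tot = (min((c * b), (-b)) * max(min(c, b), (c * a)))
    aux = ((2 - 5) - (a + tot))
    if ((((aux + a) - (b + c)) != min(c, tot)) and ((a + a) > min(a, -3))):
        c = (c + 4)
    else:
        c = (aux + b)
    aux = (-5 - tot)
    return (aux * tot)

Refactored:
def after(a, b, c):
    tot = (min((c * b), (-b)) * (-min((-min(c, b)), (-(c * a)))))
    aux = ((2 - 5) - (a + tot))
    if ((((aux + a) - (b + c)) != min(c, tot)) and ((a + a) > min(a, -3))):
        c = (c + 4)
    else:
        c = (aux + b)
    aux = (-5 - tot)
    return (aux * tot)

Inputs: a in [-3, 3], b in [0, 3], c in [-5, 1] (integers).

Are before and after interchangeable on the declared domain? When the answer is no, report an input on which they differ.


Side by side, the visible changes include: min/max/abs usage differs.
Spot check at a=-3, b=1, c=-1 — before: tot = -3; aux = 3; ((((aux + a) - (b + c)) != min(c, tot)) and ((a + a) > min(a, -3))) -> false; c = 4; aux = -2; return 6. after: tot = -3; aux = 3; ((((aux + a) - (b + c)) != min(c, tot)) and ((a + a) > min(a, -3))) -> false; c = 4; aux = -2; return 6. Both give 6.
Sweeping the whole domain (196 inputs) finds no disagreement.
verdict: equivalent


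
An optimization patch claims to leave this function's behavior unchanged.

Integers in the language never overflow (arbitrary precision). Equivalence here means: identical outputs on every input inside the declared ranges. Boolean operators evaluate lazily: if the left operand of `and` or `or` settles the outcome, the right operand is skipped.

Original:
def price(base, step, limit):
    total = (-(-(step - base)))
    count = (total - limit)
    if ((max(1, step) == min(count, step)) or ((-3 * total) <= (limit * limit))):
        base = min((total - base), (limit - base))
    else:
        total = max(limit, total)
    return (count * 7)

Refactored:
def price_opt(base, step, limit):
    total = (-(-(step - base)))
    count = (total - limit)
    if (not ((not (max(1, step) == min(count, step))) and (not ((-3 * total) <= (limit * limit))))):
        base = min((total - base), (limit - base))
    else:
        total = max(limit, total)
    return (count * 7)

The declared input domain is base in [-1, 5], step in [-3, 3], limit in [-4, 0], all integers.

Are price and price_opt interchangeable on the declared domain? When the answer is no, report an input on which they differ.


Reading the diff, among the changes: boolean connective usage differs.
Spot check at base=2, step=2, limit=-1 — price: total=0, then count=1, then ((max(1, step) == min(count, step)) or ((-3 * total) <= (limit * limit))) is true, then base=-3, then returns 7. price_opt: total=0, then count=1, then (not ((not (max(1, step) == min(count, step))) and (not ((-3 * total) <= (limit * limit))))) is true, then base=-3, then returns 7. Both give 7.
An exhaustive pass over the 245 declared inputs shows identical outputs.
verdict: equivalent


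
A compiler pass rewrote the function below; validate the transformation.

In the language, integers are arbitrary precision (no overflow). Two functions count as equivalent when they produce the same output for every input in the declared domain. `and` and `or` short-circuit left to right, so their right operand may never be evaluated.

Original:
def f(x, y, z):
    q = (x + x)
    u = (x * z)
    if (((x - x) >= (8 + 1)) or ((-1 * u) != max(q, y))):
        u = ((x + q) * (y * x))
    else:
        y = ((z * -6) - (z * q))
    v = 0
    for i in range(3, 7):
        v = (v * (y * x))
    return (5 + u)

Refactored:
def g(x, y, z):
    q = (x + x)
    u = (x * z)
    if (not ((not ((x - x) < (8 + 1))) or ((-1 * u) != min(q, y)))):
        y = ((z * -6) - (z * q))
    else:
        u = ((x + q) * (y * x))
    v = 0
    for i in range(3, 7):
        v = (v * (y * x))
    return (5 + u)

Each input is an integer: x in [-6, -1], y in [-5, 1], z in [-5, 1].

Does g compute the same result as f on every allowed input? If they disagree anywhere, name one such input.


Input x=-6, y=-5, z=-2: -535 from f versus 17 from g.
verdict: not equivalent; witness: x=-6, y=-5, z=-2


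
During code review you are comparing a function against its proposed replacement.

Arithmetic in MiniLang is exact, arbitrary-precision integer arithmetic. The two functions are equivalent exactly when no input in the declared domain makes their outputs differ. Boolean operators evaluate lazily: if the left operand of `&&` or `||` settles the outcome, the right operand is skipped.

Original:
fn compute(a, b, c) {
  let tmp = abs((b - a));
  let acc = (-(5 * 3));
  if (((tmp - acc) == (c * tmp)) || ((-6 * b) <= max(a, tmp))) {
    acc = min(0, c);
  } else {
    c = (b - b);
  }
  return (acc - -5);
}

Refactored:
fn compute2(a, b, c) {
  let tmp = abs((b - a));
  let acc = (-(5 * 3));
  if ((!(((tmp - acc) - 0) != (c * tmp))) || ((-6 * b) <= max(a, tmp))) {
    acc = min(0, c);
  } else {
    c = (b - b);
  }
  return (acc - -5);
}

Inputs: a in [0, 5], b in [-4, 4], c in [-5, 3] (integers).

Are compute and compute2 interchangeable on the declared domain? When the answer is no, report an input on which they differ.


Reading the diff, among the changes: comparison usage differs; boolean connective usage differs; constant usage differs; arithmetic usage differs.
One worked example (a=2, b=-1, c=-4) — compute: tmp := 3 | acc := -15 | (((tmp - acc) == (c * tmp)) || ((-6 * b) <= max(a, tmp))): false | c := 0 | result -10; compute2: tmp := 3 | acc := -15 | ((!(((tmp - acc) - 0) != (c * tmp))) || ((-6 * b) <= max(a, tmp))): false | c := 0 | result -10; agreement on -10.
Across all 486 domain points the two functions coincide.
verdict: equivalent


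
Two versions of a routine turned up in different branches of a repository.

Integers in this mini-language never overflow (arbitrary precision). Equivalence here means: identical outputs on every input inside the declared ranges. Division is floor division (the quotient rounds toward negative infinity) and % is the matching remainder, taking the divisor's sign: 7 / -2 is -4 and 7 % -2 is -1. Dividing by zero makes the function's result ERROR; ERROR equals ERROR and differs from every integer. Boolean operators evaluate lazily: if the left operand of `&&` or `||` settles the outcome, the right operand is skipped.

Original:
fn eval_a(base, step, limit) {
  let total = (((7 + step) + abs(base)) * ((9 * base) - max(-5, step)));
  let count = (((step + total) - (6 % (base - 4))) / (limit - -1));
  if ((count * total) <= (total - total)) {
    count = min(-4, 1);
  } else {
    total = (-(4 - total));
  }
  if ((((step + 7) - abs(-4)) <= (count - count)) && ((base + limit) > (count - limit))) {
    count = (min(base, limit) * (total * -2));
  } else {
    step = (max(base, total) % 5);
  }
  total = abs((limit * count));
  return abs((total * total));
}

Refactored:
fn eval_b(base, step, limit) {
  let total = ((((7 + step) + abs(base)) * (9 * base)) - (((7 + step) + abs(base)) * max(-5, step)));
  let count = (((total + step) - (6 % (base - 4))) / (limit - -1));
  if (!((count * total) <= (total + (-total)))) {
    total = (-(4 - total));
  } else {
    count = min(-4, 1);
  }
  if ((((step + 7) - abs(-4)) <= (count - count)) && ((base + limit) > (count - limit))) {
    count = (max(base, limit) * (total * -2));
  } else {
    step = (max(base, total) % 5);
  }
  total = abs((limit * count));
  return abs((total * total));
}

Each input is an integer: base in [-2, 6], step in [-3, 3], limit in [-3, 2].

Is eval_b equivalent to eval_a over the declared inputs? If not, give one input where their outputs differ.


Not equivalent: base=-2, step=-3, limit=1 separates them (141376 vs 35344).
eval_a: total becomes -90; next count becomes -47; next ((count * total) <= (total - total)) evaluates to false; next total becomes -94; next ((((step + 7) - abs(-4)) <= (count - count)) && ((base + limit) > (count - limit))) evaluates to true; next count becomes -376; next total becomes 376; next final value 141376
eval_b: total becomes -90; next count becomes -47; next (!((count * total) <= (total + (-total)))) evaluates to true; next total becomes -94; next ((((step + 7) - abs(-4)) <= (count - count)) && ((base + limit) > (count - limit))) evaluates to true; next count becomes 188; next total becomes 188; next final value 35344
verdict: not equivalent; witness: base=-2, step=-3, limit=1


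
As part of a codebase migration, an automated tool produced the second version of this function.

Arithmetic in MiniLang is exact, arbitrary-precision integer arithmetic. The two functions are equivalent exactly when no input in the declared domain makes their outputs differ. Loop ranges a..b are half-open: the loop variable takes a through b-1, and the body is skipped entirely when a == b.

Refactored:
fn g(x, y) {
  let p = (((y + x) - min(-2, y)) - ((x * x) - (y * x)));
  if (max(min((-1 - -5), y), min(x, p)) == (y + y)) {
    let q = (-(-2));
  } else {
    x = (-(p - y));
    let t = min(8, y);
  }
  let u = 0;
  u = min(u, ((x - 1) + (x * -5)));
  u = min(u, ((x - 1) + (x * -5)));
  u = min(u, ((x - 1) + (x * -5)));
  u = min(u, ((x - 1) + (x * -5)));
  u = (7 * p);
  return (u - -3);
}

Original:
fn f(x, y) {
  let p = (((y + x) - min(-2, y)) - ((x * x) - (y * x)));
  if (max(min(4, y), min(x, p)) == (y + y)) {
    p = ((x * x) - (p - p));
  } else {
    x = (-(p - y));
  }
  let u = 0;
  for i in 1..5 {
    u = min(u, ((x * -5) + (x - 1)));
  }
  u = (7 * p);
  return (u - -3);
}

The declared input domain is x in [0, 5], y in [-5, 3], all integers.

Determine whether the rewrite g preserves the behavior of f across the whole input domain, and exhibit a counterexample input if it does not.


Take x=0, y=0.
f: p := 2 | (max(min(4, y), min(x, p)) == (y + y)): true | p := 0 | u := 0 | iter i=1: | u := -1 | iter i=2: | u := -1 | iter i=3: | u := -1 | iter i=4: | u := -1 | u := 0 | result 3
g: p := 2 | (max(min((-1 - -5), y), min(x, p)) == (y + y)): true | q := 2 | u := 0 | u := -1 | u := -1 | u := -1 | u := -1 | u := 14 | result 17
3 against 17: the behavior changed.
verdict: not equivalent; witness: x=0, y=0


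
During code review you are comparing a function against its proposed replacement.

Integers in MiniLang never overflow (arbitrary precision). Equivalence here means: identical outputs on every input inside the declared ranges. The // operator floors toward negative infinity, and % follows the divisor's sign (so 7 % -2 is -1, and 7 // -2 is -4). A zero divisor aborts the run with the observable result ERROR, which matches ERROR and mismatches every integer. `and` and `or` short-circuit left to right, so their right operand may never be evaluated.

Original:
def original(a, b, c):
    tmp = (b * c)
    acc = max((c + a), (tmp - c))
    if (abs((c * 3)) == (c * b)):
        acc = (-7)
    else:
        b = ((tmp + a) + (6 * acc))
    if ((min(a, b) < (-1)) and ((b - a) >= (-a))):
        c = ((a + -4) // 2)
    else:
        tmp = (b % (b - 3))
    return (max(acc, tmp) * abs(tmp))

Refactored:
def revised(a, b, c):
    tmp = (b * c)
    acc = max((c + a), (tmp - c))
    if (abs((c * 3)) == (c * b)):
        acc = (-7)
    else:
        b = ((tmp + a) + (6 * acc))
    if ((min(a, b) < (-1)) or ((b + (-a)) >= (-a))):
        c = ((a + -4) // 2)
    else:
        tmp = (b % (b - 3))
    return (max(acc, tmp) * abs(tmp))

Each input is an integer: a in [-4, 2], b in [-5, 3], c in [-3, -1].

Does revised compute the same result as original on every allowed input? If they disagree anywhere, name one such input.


These are not equivalent — on a=-4, b=-3, c=-3 the outputs split (-9 vs 81).
original: tmp becomes 9; next acc becomes 12; next (abs((c * 3)) == (c * b)) evaluates to true; next acc becomes -7; next ((min(a, b) < (-1)) and ((b - a) >= (-a))) evaluates to false; next tmp becomes -3; next final value -9
revised: tmp becomes 9; next acc becomes 12; next (abs((c * 3)) == (c * b)) evaluates to true; next acc becomes -7; next ((min(a, b) < (-1)) or ((b + (-a)) >= (-a))) evaluates to true; next c becomes -4; next final value 81
verdict: not equivalent; witness: a=-4, b=-3, c=-3


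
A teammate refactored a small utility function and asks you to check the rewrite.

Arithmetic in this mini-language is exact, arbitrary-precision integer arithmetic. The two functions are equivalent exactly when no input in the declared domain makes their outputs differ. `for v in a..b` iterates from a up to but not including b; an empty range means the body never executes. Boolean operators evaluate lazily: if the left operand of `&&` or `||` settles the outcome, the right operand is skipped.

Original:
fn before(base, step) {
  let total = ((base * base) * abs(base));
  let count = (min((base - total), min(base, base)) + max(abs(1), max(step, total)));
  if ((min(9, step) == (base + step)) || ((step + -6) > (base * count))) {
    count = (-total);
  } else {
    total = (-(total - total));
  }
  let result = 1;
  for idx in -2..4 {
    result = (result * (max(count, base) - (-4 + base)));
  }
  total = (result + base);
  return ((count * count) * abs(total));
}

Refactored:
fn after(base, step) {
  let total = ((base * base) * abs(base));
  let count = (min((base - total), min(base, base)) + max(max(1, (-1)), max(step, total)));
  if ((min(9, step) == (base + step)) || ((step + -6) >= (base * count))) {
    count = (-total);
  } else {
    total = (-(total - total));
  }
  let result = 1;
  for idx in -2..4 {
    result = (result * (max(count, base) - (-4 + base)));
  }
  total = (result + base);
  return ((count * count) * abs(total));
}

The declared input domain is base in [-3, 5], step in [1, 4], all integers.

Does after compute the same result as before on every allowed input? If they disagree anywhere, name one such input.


base=-1, step=4 yields 470592 from before but 4095 from after.
verdict: not equivalent; witness: base=-1, step=4


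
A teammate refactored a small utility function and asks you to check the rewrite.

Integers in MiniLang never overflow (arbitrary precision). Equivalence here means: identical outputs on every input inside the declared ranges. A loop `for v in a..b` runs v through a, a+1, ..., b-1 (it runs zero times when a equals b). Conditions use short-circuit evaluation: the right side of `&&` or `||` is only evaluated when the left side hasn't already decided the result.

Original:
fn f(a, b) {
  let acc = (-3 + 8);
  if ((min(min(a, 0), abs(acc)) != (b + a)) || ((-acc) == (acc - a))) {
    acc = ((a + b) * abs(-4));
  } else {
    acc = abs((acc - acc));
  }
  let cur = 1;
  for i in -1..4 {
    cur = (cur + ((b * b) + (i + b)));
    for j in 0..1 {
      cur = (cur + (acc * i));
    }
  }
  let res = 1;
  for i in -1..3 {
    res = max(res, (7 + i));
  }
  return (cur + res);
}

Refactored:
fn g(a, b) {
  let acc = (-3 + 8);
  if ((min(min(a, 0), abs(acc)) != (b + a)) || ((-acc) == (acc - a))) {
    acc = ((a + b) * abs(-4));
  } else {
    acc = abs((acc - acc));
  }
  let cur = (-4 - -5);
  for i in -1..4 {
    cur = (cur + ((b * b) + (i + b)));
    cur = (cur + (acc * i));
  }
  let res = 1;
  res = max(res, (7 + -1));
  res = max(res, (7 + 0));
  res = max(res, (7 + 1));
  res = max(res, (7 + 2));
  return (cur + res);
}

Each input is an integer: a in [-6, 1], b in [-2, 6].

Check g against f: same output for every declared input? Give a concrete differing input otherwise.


The two are interchangeable: min/max/abs usage differs, plus arithmetic usage differs, plus statement counts differ, plus constant usage differs, plus loop structure differs, plus local variable names differ, and every declared input agrees.
Tracing a=1, b=3: f: acc := 5 | ((min(min(a, 0), abs(acc)) != (b + a)) || ((-acc) == (acc - a))): true | acc := 16 | cur := 1 | iter i=-1: | cur := 12 | iter j=0: | cur := -4 | iter i=0: | cur := 8 | iter j=0: | cur := 8 | iter i=1: | cur := 21 | iter j=0: | cur := 37 | iter i=2: | cur := 51 | iter j=0: | cur := 83 | iter i=3: | cur := 98 | iter j=0: | cur := 146 | res := 1 | iter i=-1: | res := 6 | iter i=0: | res := 7 | iter i=1: | res := 8 | iter i=2: | res := 9 | result 155 | g: acc := 5 | ((min(min(a, 0), abs(acc)) != (b + a)) || ((-acc) == (acc - a))): true | acc := 16 | cur := 1 | iter i=-1: | cur := 12 | cur := -4 | iter i=0: | cur := 8 | cur := 8 | iter i=1: | cur := 21 | cur := 37 | iter i=2: | cur := 51 | cur := 83 | iter i=3: | cur := 98 | cur := 146 | res := 1 | res := 6 | res := 7 | res := 8 | res := 9 | result 155 — matching result 155.
Across all 72 domain points the two functions coincide.
verdict: equivalent


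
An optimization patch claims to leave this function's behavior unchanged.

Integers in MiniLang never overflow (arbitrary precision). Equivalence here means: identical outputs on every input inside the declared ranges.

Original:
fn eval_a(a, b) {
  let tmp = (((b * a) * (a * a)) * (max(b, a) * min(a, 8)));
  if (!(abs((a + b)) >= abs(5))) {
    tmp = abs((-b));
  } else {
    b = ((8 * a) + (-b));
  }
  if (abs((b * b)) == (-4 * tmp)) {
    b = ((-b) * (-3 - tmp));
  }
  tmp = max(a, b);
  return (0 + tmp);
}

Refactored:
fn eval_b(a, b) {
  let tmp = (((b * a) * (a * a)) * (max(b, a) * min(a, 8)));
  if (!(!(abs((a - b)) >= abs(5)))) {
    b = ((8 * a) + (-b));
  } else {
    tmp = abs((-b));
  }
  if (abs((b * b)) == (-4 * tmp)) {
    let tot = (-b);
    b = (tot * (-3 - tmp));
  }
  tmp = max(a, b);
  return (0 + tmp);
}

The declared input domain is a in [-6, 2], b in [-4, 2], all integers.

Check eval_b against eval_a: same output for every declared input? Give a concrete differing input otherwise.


Try a=-6, b=-4.
eval_a: tmp=20736, then (!(abs((a + b)) >= abs(5))) is false, then b=-44, then (abs((b * b)) == (-4 * tmp)) is false, then tmp=-6, then returns -6
eval_b: tmp=20736, then (!(!(abs((a - b)) >= abs(5)))) is false, then tmp=4, then (abs((b * b)) == (-4 * tmp)) is false, then tmp=-4, then returns -4
-6 and -4 differ, so these are not the same function on this domain.
verdict: not equivalent; witness: a=-6, b=-4


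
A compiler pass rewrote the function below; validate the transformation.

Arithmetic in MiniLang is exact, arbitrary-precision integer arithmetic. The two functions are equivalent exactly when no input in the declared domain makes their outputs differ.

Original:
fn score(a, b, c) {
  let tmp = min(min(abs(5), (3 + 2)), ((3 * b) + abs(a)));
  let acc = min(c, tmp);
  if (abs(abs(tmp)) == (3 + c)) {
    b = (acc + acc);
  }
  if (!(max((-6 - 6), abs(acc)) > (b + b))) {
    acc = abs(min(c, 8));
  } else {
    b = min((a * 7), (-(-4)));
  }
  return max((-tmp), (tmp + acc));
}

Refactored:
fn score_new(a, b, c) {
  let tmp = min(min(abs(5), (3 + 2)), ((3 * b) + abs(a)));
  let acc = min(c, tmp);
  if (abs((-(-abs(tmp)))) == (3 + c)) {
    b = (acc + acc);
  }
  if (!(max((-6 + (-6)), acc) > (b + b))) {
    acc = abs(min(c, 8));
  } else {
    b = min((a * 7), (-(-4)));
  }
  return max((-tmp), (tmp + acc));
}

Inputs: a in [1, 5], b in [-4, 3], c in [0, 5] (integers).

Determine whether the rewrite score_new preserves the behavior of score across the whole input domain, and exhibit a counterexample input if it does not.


The rewrite breaks on a=1, b=-1, c=5, where the results are 2 and 3.
score: tmp = -2; acc = -2; (abs(abs(tmp)) == (3 + c)) -> false; (!(max((-6 - 6), abs(acc)) > (b + b))) -> false; b = 4; return 2
score_new: tmp = -2; acc = -2; (abs((-(-abs(tmp)))) == (3 + c)) -> false; (!(max((-6 + (-6)), acc) > (b + b))) -> true; acc = 5; return 3
verdict: not equivalent; witness: a=1, b=-1, c=5


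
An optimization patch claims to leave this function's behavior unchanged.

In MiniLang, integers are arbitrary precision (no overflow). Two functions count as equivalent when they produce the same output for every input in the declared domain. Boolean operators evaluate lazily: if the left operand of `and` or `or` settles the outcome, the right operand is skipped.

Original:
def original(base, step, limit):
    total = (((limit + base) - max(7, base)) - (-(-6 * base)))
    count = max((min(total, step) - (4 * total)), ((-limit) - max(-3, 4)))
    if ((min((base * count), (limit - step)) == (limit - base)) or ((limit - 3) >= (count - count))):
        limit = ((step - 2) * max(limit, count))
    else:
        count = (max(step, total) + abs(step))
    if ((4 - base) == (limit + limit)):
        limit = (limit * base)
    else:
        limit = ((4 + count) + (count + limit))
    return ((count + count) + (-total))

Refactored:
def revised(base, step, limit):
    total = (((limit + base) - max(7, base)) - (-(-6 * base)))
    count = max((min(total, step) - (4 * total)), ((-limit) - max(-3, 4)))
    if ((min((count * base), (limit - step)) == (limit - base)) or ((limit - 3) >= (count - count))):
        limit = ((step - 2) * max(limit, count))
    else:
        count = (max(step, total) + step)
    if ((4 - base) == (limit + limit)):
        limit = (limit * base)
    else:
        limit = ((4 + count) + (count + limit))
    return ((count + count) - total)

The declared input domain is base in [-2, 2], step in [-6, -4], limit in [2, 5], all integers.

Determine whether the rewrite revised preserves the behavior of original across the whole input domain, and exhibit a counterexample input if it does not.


Try base=-2, step=-6, limit=2.
original: total = 5; count = -6; ((min((base * count), (limit - step)) == (limit - base)) or ((limit - 3) >= (count - count))) -> false; count = 11; ((4 - base) == (limit + limit)) -> false; limit = 28; return 17
revised: total = 5; count = -6; ((min((count * base), (limit - step)) == (limit - base)) or ((limit - 3) >= (count - count))) -> false; count = -1; ((4 - base) == (limit + limit)) -> false; limit = 4; return -7
17 and -7 differ, so these are not the same function on this domain.
verdict: not equivalent; witness: base=-2, step=-6, limit=2


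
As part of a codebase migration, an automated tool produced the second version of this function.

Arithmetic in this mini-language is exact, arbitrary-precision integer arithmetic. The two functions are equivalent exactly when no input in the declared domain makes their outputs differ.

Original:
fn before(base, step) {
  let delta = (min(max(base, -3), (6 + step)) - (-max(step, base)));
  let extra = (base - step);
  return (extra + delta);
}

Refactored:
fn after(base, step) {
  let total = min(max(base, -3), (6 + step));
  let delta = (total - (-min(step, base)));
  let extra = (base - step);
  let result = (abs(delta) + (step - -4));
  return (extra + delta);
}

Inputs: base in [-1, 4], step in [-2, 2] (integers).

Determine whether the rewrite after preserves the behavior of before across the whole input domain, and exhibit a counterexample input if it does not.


Evaluate both at base=-1, step=-2.
before: delta=-2, then extra=1, then returns -1
after: total=-1, then delta=-3, then extra=1, then result=5, then returns -2
-1 against -2: the behavior changed.
verdict: not equivalent; witness: base=-1, step=-2


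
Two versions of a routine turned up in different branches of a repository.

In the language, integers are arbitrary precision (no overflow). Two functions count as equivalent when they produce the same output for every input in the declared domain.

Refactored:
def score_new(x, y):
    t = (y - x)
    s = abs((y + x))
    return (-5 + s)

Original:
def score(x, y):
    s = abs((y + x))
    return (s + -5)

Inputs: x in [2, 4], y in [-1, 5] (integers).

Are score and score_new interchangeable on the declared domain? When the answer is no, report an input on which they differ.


The two versions differ — the changes include local variable names differ; and statement counts differ; and arithmetic usage differs.
Spot check at x=2, y=1 — score: s becomes 3; next final value -2. score_new: t becomes -1; next s becomes 3; next final value -2. Both give -2.
Across all 21 domain points the two functions coincide.
verdict: equivalent


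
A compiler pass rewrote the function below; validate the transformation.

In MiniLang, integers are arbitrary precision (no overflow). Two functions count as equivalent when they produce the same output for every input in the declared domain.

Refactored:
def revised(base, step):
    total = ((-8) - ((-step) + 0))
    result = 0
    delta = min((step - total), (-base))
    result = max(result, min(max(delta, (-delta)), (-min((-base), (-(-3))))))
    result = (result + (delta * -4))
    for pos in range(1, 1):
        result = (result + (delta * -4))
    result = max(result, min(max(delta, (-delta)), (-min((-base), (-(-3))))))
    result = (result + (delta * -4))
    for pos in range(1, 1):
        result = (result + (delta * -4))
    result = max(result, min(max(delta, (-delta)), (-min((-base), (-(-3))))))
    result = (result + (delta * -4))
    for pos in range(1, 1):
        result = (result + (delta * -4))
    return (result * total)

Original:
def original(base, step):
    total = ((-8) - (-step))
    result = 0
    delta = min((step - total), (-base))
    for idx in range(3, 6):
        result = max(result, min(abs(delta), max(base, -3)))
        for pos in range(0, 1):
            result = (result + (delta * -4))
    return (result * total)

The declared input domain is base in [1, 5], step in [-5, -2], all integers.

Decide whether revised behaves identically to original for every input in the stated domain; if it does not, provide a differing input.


Changes here: constant usage differs, plus local variable names differ, plus loop structure differs, plus statement counts differ, plus arithmetic usage differs, plus min/max/abs usage differs; the full 20-point sweep finds no disagreement.
verdict: equivalent


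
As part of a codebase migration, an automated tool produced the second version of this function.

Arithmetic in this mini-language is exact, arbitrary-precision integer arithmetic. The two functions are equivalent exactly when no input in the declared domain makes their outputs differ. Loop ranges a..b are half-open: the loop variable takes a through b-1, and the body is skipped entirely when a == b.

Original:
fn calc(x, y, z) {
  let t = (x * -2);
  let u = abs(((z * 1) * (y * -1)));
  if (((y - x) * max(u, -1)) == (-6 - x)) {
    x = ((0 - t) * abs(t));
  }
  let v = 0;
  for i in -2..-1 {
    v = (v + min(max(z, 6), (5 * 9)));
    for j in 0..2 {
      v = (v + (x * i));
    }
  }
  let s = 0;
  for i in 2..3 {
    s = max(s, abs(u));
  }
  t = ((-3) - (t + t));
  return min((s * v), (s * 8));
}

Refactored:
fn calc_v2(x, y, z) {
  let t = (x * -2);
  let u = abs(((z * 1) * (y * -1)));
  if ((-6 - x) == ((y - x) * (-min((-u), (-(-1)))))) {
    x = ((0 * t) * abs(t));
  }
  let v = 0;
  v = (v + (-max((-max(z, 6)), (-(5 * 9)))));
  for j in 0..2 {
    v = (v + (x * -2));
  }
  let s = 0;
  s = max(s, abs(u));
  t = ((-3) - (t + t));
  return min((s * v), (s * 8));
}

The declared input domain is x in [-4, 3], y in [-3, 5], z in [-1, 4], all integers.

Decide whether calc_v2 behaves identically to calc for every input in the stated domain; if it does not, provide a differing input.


Input x=2, y=-2, z=-1: -116 from calc versus 12 from calc_v2.
verdict: not equivalent; witness: x=2, y=-2, z=-1


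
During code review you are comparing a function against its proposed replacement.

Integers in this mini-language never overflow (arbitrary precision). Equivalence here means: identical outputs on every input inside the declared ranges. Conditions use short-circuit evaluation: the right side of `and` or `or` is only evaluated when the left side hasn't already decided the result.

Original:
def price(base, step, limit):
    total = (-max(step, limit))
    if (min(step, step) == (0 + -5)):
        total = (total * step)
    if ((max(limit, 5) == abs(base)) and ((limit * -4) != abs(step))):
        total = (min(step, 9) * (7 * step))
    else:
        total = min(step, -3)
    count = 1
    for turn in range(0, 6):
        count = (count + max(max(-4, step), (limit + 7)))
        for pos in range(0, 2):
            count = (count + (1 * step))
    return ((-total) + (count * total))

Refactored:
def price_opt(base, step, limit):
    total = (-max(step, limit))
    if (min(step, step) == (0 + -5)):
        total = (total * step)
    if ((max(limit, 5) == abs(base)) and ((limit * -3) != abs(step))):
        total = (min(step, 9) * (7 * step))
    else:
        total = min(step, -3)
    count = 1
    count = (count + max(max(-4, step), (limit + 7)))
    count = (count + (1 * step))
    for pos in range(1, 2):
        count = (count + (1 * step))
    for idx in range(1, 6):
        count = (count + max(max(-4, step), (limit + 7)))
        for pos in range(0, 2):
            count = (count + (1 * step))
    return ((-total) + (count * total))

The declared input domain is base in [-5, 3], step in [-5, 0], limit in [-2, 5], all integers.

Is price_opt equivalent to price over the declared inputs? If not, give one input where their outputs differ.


base=-5, step=-4, limit=-1 yields 48 from price but -1344 from price_opt.
verdict: not equivalent; witness: base=-5, step=-4, limit=-1
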